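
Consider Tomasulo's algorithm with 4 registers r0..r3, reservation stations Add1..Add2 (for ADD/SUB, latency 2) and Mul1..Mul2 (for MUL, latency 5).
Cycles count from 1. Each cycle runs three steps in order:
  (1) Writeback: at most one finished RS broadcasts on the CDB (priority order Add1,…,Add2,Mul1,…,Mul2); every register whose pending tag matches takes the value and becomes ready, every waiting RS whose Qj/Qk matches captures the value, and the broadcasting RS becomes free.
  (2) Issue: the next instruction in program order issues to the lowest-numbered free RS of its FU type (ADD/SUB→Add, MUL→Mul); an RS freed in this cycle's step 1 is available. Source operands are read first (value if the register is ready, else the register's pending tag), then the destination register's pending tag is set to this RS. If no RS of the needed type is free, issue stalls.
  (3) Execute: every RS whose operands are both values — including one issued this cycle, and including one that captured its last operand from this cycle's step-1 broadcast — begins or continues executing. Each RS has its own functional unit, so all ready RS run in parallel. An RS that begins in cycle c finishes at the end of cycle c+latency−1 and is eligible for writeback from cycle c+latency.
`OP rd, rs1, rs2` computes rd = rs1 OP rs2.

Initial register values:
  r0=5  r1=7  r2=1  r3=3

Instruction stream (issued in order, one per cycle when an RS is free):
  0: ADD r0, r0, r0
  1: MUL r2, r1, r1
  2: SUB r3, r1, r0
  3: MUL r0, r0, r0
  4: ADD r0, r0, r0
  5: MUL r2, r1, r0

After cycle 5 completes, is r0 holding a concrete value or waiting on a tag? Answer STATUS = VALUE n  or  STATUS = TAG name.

cycle 1: issue ADD r0<-Add1 // r0:Add1,r1:7,r2:1,r3:3
cycle 2: issue MUL r2<-Mul1 // r0:Add1,r1:7,r2:Mul1,r3:3
cycle 3: CDB Add1=10; issue SUB r3<-Add1 // r0:10,r1:7,r2:Mul1,r3:Add1
cycle 4: issue MUL r0<-Mul2 // r0:Mul2,r1:7,r2:Mul1,r3:Add1
cycle 5: CDB Add1=-3; issue ADD r0<-Add1 // r0:Add1,r1:7,r2:Mul1,r3:-3

STATUS = TAG Add1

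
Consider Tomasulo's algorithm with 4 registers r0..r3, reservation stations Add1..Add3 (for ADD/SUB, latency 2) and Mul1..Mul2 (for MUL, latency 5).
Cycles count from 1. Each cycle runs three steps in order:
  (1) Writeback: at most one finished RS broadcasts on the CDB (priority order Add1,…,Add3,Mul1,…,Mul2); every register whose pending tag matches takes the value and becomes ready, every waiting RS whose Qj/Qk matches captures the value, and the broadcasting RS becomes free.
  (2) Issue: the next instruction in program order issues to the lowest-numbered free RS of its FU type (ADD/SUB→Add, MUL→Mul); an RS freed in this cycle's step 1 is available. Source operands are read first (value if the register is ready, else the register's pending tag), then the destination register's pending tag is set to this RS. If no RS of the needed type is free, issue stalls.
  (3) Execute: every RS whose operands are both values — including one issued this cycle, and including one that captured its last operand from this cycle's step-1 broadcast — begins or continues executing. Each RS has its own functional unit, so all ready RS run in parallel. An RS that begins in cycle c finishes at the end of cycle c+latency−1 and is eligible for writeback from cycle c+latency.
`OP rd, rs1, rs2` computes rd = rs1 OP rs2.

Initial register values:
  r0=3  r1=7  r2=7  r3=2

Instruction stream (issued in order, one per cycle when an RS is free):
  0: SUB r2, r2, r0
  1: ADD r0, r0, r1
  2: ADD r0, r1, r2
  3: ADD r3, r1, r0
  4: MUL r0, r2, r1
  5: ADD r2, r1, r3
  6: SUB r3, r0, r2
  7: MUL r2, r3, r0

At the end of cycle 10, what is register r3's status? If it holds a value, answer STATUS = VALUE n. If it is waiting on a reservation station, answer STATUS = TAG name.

c1: issue SUB r2<-Add1 | r0:3,r1:7,r2:Add1,r3:2
c2: issue ADD r0<-Add2 | r0:Add2,r1:7,r2:Add1,r3:2
c3: CDB Add1=4; issue ADD r0<-Add1 | r0:Add1,r1:7,r2:4,r3:2
c4: CDB Add2=10; issue ADD r3<-Add2 | r0:Add1,r1:7,r2:4,r3:Add2
c5: CDB Add1=11; issue MUL r0<-Mul1 | r0:Mul1,r1:7,r2:4,r3:Add2
c6: issue ADD r2<-Add1 | r0:Mul1,r1:7,r2:Add1,r3:Add2
c7: CDB Add2=18; issue SUB r3<-Add2 | r0:Mul1,r1:7,r2:Add1,r3:Add2
c8: issue MUL r2<-Mul2 | r0:Mul1,r1:7,r2:Mul2,r3:Add2
c9: CDB Add1=25 | r0:Mul1,r1:7,r2:Mul2,r3:Add2
c10: CDB Mul1=28 | r0:28,r1:7,r2:Mul2,r3:Add2

STATUS = TAG Add2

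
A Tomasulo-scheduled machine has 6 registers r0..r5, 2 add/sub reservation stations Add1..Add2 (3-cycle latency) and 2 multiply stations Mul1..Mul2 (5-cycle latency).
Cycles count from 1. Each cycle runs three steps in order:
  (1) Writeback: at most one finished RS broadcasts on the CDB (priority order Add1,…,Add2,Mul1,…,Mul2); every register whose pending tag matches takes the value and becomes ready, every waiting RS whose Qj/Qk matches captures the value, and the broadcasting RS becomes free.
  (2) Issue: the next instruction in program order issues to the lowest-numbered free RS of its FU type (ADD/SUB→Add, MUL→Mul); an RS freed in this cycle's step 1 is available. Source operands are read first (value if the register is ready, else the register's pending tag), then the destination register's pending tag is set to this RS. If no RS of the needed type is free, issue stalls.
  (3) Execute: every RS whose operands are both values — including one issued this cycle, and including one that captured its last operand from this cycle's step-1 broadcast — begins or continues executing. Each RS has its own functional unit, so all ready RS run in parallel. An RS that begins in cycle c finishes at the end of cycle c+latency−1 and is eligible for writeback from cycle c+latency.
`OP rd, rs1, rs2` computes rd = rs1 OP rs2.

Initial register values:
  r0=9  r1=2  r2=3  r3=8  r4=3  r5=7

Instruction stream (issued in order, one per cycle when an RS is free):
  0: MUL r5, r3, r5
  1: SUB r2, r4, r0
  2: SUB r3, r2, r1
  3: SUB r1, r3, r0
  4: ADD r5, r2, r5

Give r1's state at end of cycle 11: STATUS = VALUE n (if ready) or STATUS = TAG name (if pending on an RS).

c1: issue MUL r5<-Mul1 | r0:9,r1:2,r2:3,r3:8,r4:3,r5:Mul1
c2: issue SUB r2<-Add1 | r0:9,r1:2,r2:Add1,r3:8,r4:3,r5:Mul1
c3: issue SUB r3<-Add2 | r0:9,r1:2,r2:Add1,r3:Add2,r4:3,r5:Mul1
c4: stall | r0:9,r1:2,r2:Add1,r3:Add2,r4:3,r5:Mul1
c5: CDB Add1=-6; issue SUB r1<-Add1 | r0:9,r1:Add1,r2:-6,r3:Add2,r4:3,r5:Mul1
c6: CDB Mul1=56; stall | r0:9,r1:Add1,r2:-6,r3:Add2,r4:3,r5:56
c7: stall | r0:9,r1:Add1,r2:-6,r3:Add2,r4:3,r5:56
c8: CDB Add2=-8; issue ADD r5<-Add2 | r0:9,r1:Add1,r2:-6,r3:-8,r4:3,r5:Add2
c9: - | r0:9,r1:Add1,r2:-6,r3:-8,r4:3,r5:Add2
c10: - | r0:9,r1:Add1,r2:-6,r3:-8,r4:3,r5:Add2
c11: CDB Add1=-17 | r0:9,r1:-17,r2:-6,r3:-8,r4:3,r5:Add2

STATUS = VALUE -17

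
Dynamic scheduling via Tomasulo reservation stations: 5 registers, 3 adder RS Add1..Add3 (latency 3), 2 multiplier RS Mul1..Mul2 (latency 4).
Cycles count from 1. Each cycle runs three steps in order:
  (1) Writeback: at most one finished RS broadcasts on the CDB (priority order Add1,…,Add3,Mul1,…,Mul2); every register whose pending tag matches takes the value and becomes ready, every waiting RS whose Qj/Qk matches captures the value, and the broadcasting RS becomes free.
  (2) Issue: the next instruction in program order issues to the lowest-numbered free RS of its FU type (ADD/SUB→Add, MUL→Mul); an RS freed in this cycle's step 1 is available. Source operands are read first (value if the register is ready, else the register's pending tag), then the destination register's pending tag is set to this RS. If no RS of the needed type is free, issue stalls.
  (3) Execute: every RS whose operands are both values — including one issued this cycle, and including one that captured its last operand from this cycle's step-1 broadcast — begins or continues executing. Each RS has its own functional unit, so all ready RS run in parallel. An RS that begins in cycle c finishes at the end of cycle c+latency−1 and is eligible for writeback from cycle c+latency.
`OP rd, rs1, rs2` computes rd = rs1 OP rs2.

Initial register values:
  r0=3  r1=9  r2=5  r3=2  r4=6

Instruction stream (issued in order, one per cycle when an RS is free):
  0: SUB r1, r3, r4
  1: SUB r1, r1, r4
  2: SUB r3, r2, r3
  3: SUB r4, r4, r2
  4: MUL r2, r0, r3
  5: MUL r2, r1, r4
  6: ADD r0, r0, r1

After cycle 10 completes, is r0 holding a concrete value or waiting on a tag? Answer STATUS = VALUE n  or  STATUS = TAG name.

STATUS = TAG Add1

cycle 1: issue SUB r1<-Add1 // r0:3,r1:Add1,r2:5,r3:2,r4:6
cycle 2: issue SUB r1<-Add2 // r0:3,r1:Add2,r2:5,r3:2,r4:6
cycle 3: issue SUB r3<-Add3 // r0:3,r1:Add2,r2:5,r3:Add3,r4:6
cycle 4: CDB Add1=-4; issue SUB r4<-Add1 // r0:3,r1:Add2,r2:5,r3:Add3,r4:Add1
cycle 5: issue MUL r2<-Mul1 // r0:3,r1:Add2,r2:Mul1,r3:Add3,r4:Add1
cycle 6: CDB Add3=3; issue MUL r2<-Mul2 // r0:3,r1:Add2,r2:Mul2,r3:3,r4:Add1
cycle 7: CDB Add1=1; issue ADD r0<-Add1 // r0:Add1,r1:Add2,r2:Mul2,r3:3,r4:1
cycle 8: CDB Add2=-10 // r0:Add1,r1:-10,r2:Mul2,r3:3,r4:1
cycle 9: - // r0:Add1,r1:-10,r2:Mul2,r3:3,r4:1
cycle 10: CDB Mul1=9 // r0:Add1,r1:-10,r2:Mul2,r3:3,r4:1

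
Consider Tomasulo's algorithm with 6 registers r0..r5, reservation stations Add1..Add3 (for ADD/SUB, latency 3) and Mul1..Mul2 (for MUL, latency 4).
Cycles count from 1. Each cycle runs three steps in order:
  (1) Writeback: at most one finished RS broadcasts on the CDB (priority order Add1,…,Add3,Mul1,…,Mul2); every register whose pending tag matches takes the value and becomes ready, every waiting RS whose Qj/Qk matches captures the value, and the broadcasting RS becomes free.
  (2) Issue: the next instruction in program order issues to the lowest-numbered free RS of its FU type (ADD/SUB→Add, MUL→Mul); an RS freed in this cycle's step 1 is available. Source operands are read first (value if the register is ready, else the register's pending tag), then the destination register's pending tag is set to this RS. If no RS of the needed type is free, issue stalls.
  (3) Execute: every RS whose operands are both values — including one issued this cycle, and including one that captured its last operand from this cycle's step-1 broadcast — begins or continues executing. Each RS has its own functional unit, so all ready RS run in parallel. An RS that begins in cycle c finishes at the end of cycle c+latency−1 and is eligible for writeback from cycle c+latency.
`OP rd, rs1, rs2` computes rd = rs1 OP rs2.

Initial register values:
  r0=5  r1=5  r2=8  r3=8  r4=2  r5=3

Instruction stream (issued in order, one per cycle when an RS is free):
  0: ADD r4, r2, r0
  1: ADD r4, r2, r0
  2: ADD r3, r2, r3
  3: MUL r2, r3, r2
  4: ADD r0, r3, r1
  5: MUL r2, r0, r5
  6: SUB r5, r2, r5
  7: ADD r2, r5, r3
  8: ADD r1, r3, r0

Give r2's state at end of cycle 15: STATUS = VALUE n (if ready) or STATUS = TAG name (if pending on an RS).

STATUS = TAG Add3

c1: issue ADD r4<-Add1 | r0:5,r1:5,r2:8,r3:8,r4:Add1,r5:3
c2: issue ADD r4<-Add2 | r0:5,r1:5,r2:8,r3:8,r4:Add2,r5:3
c3: issue ADD r3<-Add3 | r0:5,r1:5,r2:8,r3:Add3,r4:Add2,r5:3
c4: CDB Add1=13; issue MUL r2<-Mul1 | r0:5,r1:5,r2:Mul1,r3:Add3,r4:Add2,r5:3
c5: CDB Add2=13; issue ADD r0<-Add1 | r0:Add1,r1:5,r2:Mul1,r3:Add3,r4:13,r5:3
c6: CDB Add3=16; issue MUL r2<-Mul2 | r0:Add1,r1:5,r2:Mul2,r3:16,r4:13,r5:3
c7: issue SUB r5<-Add2 | r0:Add1,r1:5,r2:Mul2,r3:16,r4:13,r5:Add2
c8: issue ADD r2<-Add3 | r0:Add1,r1:5,r2:Add3,r3:16,r4:13,r5:Add2
c9: CDB Add1=21; issue ADD r1<-Add1 | r0:21,r1:Add1,r2:Add3,r3:16,r4:13,r5:Add2
c10: CDB Mul1=128 | r0:21,r1:Add1,r2:Add3,r3:16,r4:13,r5:Add2
c11: - | r0:21,r1:Add1,r2:Add3,r3:16,r4:13,r5:Add2
c12: CDB Add1=37 | r0:21,r1:37,r2:Add3,r3:16,r4:13,r5:Add2
c13: CDB Mul2=63 | r0:21,r1:37,r2:Add3,r3:16,r4:13,r5:Add2
c14: - | r0:21,r1:37,r2:Add3,r3:16,r4:13,r5:Add2
c15: - | r0:21,r1:37,r2:Add3,r3:16,r4:13,r5:Add2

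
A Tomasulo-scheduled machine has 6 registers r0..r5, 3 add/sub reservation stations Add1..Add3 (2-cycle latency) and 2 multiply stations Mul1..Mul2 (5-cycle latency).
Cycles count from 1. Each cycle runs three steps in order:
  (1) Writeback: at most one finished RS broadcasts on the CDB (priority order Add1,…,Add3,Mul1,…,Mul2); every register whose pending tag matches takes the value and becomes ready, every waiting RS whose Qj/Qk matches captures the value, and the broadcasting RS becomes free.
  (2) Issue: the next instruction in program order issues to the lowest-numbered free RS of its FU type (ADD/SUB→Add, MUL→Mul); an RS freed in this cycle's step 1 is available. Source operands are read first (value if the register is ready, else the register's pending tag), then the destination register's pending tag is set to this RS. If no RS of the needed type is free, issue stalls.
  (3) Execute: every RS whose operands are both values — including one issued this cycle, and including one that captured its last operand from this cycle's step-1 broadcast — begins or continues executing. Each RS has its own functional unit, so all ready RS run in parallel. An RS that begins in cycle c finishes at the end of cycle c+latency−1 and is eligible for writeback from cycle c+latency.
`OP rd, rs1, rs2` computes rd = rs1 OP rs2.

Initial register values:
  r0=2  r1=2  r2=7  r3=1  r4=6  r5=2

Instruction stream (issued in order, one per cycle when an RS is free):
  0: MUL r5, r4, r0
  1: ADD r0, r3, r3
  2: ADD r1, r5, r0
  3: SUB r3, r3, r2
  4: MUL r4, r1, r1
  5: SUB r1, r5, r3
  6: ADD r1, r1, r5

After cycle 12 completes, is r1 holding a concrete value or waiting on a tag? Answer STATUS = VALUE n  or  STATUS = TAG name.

STATUS = VALUE 30

  c1: issue MUL r5<-Mul1  regs: r0:2,r1:2,r2:7,r3:1,r4:6,r5:Mul1
  c2: issue ADD r0<-Add1  regs: r0:Add1,r1:2,r2:7,r3:1,r4:6,r5:Mul1
  c3: issue ADD r1<-Add2  regs: r0:Add1,r1:Add2,r2:7,r3:1,r4:6,r5:Mul1
  c4: CDB Add1=2; issue SUB r3<-Add1  regs: r0:2,r1:Add2,r2:7,r3:Add1,r4:6,r5:Mul1
  c5: issue MUL r4<-Mul2  regs: r0:2,r1:Add2,r2:7,r3:Add1,r4:Mul2,r5:Mul1
  c6: CDB Add1=-6; issue SUB r1<-Add1  regs: r0:2,r1:Add1,r2:7,r3:-6,r4:Mul2,r5:Mul1
  c7: CDB Mul1=12; issue ADD r1<-Add3  regs: r0:2,r1:Add3,r2:7,r3:-6,r4:Mul2,r5:12
  c8: -  regs: r0:2,r1:Add3,r2:7,r3:-6,r4:Mul2,r5:12
  c9: CDB Add1=18  regs: r0:2,r1:Add3,r2:7,r3:-6,r4:Mul2,r5:12
  c10: CDB Add2=14  regs: r0:2,r1:Add3,r2:7,r3:-6,r4:Mul2,r5:12
  c11: CDB Add3=30  regs: r0:2,r1:30,r2:7,r3:-6,r4:Mul2,r5:12
  c12: -  regs: r0:2,r1:30,r2:7,r3:-6,r4:Mul2,r5:12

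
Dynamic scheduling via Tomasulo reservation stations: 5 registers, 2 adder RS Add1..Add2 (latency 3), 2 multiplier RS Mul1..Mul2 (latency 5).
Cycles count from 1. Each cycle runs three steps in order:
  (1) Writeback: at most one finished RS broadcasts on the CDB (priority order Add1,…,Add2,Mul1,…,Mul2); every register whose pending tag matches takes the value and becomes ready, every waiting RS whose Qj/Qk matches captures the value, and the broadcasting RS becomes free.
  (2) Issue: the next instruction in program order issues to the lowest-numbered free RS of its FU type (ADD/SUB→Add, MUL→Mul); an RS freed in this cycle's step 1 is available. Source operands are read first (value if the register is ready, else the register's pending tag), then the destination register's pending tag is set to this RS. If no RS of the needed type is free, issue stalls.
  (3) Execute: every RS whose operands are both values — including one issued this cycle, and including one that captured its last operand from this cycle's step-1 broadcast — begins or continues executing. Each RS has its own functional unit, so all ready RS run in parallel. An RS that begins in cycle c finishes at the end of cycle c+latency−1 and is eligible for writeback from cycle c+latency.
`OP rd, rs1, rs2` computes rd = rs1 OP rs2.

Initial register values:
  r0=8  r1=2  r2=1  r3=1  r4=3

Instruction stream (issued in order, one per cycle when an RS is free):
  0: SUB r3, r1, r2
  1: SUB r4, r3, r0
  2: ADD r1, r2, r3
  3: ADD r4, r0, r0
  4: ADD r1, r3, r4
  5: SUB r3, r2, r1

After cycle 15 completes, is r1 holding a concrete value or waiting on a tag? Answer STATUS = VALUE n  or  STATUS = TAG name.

STATUS = VALUE 17

cycle 1: issue SUB r3<-Add1 // r0:8,r1:2,r2:1,r3:Add1,r4:3
cycle 2: issue SUB r4<-Add2 // r0:8,r1:2,r2:1,r3:Add1,r4:Add2
cycle 3: stall // r0:8,r1:2,r2:1,r3:Add1,r4:Add2
cycle 4: CDB Add1=1; issue ADD r1<-Add1 // r0:8,r1:Add1,r2:1,r3:1,r4:Add2
cycle 5: stall // r0:8,r1:Add1,r2:1,r3:1,r4:Add2
cycle 6: stall // r0:8,r1:Add1,r2:1,r3:1,r4:Add2
cycle 7: CDB Add1=2; issue ADD r4<-Add1 // r0:8,r1:2,r2:1,r3:1,r4:Add1
cycle 8: CDB Add2=-7; issue ADD r1<-Add2 // r0:8,r1:Add2,r2:1,r3:1,r4:Add1
cycle 9: stall // r0:8,r1:Add2,r2:1,r3:1,r4:Add1
cycle 10: CDB Add1=16; issue SUB r3<-Add1 // r0:8,r1:Add2,r2:1,r3:Add1,r4:16
cycle 11: - // r0:8,r1:Add2,r2:1,r3:Add1,r4:16
cycle 12: - // r0:8,r1:Add2,r2:1,r3:Add1,r4:16
cycle 13: CDB Add2=17 // r0:8,r1:17,r2:1,r3:Add1,r4:16
cycle 14: - // r0:8,r1:17,r2:1,r3:Add1,r4:16
cycle 15: - // r0:8,r1:17,r2:1,r3:Add1,r4:16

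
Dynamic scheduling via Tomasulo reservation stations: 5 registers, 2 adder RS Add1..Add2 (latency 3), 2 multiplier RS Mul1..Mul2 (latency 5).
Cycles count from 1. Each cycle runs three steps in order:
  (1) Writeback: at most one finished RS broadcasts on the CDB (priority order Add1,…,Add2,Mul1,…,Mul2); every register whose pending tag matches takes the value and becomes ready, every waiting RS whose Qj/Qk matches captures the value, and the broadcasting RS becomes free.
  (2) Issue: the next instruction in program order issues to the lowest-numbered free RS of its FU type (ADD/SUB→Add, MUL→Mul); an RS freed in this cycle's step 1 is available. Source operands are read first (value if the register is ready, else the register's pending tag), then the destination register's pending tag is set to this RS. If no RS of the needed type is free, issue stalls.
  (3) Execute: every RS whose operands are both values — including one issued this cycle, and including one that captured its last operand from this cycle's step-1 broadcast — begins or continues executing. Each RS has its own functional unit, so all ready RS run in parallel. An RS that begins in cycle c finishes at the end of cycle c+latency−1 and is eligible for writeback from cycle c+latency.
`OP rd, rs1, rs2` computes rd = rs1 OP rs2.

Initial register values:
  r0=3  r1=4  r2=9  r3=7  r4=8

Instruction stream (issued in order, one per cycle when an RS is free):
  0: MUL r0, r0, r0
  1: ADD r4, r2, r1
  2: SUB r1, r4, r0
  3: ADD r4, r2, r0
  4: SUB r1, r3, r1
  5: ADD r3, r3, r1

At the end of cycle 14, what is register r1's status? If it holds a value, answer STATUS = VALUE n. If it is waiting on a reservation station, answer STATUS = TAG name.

  c1: issue MUL r0<-Mul1  regs: r0:Mul1,r1:4,r2:9,r3:7,r4:8
  c2: issue ADD r4<-Add1  regs: r0:Mul1,r1:4,r2:9,r3:7,r4:Add1
  c3: issue SUB r1<-Add2  regs: r0:Mul1,r1:Add2,r2:9,r3:7,r4:Add1
  c4: stall  regs: r0:Mul1,r1:Add2,r2:9,r3:7,r4:Add1
  c5: CDB Add1=13; issue ADD r4<-Add1  regs: r0:Mul1,r1:Add2,r2:9,r3:7,r4:Add1
  c6: CDB Mul1=9; stall  regs: r0:9,r1:Add2,r2:9,r3:7,r4:Add1
  c7: stall  regs: r0:9,r1:Add2,r2:9,r3:7,r4:Add1
  c8: stall  regs: r0:9,r1:Add2,r2:9,r3:7,r4:Add1
  c9: CDB Add1=18; issue SUB r1<-Add1  regs: r0:9,r1:Add1,r2:9,r3:7,r4:18
  c10: CDB Add2=4; issue ADD r3<-Add2  regs: r0:9,r1:Add1,r2:9,r3:Add2,r4:18
  c11: -  regs: r0:9,r1:Add1,r2:9,r3:Add2,r4:18
  c12: -  regs: r0:9,r1:Add1,r2:9,r3:Add2,r4:18
  c13: CDB Add1=3  regs: r0:9,r1:3,r2:9,r3:Add2,r4:18
  c14: -  regs: r0:9,r1:3,r2:9,r3:Add2,r4:18

STATUS = VALUE 3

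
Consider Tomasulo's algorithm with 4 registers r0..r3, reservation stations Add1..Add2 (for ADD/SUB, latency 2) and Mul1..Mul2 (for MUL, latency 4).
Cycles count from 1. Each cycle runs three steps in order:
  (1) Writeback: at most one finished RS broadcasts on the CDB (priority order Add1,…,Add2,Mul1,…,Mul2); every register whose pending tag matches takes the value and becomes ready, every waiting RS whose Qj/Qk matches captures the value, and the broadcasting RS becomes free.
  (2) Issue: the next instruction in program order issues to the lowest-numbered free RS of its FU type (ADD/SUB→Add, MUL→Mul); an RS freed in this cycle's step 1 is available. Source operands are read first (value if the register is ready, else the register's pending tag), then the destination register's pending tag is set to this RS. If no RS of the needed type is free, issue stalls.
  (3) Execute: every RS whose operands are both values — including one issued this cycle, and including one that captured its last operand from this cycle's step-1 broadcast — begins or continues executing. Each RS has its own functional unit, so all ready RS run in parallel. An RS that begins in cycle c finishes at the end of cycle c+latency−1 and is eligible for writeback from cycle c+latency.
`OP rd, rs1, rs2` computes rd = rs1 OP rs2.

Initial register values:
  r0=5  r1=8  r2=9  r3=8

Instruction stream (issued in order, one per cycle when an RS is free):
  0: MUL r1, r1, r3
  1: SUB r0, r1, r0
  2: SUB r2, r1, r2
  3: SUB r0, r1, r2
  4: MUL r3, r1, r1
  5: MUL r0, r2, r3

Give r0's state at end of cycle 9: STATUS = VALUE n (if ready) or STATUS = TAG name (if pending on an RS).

cycle 1: issue MUL r1<-Mul1 // r0:5,r1:Mul1,r2:9,r3:8
cycle 2: issue SUB r0<-Add1 // r0:Add1,r1:Mul1,r2:9,r3:8
cycle 3: issue SUB r2<-Add2 // r0:Add1,r1:Mul1,r2:Add2,r3:8
cycle 4: stall // r0:Add1,r1:Mul1,r2:Add2,r3:8
cycle 5: CDB Mul1=64; stall // r0:Add1,r1:64,r2:Add2,r3:8
cycle 6: stall // r0:Add1,r1:64,r2:Add2,r3:8
cycle 7: CDB Add1=59; issue SUB r0<-Add1 // r0:Add1,r1:64,r2:Add2,r3:8
cycle 8: CDB Add2=55; issue MUL r3<-Mul1 // r0:Add1,r1:64,r2:55,r3:Mul1
cycle 9: issue MUL r0<-Mul2 // r0:Mul2,r1:64,r2:55,r3:Mul1

STATUS = TAG Mul2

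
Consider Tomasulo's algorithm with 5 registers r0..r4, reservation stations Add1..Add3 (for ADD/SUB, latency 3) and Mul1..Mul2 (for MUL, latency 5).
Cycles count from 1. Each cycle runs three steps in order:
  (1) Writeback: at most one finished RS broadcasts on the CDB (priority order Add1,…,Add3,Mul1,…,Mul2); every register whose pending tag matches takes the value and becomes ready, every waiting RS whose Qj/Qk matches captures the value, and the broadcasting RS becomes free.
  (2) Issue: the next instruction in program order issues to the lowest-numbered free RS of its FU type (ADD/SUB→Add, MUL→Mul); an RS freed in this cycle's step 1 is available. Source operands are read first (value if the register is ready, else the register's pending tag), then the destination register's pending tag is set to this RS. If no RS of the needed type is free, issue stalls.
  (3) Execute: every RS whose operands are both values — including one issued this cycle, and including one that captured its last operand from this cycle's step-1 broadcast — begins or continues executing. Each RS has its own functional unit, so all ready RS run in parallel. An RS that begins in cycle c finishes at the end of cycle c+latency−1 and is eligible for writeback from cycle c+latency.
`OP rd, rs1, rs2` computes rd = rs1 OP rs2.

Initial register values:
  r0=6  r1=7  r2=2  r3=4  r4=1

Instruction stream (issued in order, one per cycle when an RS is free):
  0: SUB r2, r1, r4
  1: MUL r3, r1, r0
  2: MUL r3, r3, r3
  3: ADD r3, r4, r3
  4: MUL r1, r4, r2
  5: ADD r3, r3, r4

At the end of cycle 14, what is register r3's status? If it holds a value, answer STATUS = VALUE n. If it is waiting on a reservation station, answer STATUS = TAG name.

c1: issue SUB r2<-Add1 | r0:6,r1:7,r2:Add1,r3:4,r4:1
c2: issue MUL r3<-Mul1 | r0:6,r1:7,r2:Add1,r3:Mul1,r4:1
c3: issue MUL r3<-Mul2 | r0:6,r1:7,r2:Add1,r3:Mul2,r4:1
c4: CDB Add1=6; issue ADD r3<-Add1 | r0:6,r1:7,r2:6,r3:Add1,r4:1
c5: stall | r0:6,r1:7,r2:6,r3:Add1,r4:1
c6: stall | r0:6,r1:7,r2:6,r3:Add1,r4:1
c7: CDB Mul1=42; issue MUL r1<-Mul1 | r0:6,r1:Mul1,r2:6,r3:Add1,r4:1
c8: issue ADD r3<-Add2 | r0:6,r1:Mul1,r2:6,r3:Add2,r4:1
c9: - | r0:6,r1:Mul1,r2:6,r3:Add2,r4:1
c10: - | r0:6,r1:Mul1,r2:6,r3:Add2,r4:1
c11: - | r0:6,r1:Mul1,r2:6,r3:Add2,r4:1
c12: CDB Mul1=6 | r0:6,r1:6,r2:6,r3:Add2,r4:1
c13: CDB Mul2=1764 | r0:6,r1:6,r2:6,r3:Add2,r4:1
c14: - | r0:6,r1:6,r2:6,r3:Add2,r4:1

STATUS = TAG Add2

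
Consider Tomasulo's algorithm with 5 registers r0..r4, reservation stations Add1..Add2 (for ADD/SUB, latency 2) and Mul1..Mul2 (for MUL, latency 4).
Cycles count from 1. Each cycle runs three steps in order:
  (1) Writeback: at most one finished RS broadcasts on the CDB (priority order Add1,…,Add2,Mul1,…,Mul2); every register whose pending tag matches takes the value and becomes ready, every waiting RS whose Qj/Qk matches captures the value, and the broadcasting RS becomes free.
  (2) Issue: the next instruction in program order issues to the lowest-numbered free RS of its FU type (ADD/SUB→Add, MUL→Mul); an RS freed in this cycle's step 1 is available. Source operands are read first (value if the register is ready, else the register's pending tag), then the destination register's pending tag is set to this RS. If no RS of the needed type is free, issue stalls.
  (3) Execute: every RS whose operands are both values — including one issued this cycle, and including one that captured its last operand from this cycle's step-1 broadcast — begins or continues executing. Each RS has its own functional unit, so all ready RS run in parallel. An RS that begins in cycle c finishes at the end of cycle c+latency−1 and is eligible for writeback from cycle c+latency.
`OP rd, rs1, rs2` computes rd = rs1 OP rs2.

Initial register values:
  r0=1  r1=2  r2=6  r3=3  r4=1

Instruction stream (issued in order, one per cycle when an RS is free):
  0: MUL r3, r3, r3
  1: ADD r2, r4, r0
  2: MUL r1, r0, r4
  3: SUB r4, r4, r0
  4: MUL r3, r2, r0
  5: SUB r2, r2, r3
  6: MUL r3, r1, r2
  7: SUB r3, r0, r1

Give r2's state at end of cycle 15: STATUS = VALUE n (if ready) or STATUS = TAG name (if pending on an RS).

c1: issue MUL r3<-Mul1 | r0:1,r1:2,r2:6,r3:Mul1,r4:1
c2: issue ADD r2<-Add1 | r0:1,r1:2,r2:Add1,r3:Mul1,r4:1
c3: issue MUL r1<-Mul2 | r0:1,r1:Mul2,r2:Add1,r3:Mul1,r4:1
c4: CDB Add1=2; issue SUB r4<-Add1 | r0:1,r1:Mul2,r2:2,r3:Mul1,r4:Add1
c5: CDB Mul1=9; issue MUL r3<-Mul1 | r0:1,r1:Mul2,r2:2,r3:Mul1,r4:Add1
c6: CDB Add1=0; issue SUB r2<-Add1 | r0:1,r1:Mul2,r2:Add1,r3:Mul1,r4:0
c7: CDB Mul2=1; issue MUL r3<-Mul2 | r0:1,r1:1,r2:Add1,r3:Mul2,r4:0
c8: issue SUB r3<-Add2 | r0:1,r1:1,r2:Add1,r3:Add2,r4:0
c9: CDB Mul1=2 | r0:1,r1:1,r2:Add1,r3:Add2,r4:0
c10: CDB Add2=0 | r0:1,r1:1,r2:Add1,r3:0,r4:0
c11: CDB Add1=0 | r0:1,r1:1,r2:0,r3:0,r4:0
c12: - | r0:1,r1:1,r2:0,r3:0,r4:0
c13: - | r0:1,r1:1,r2:0,r3:0,r4:0
c14: - | r0:1,r1:1,r2:0,r3:0,r4:0
c15: CDB Mul2=0 | r0:1,r1:1,r2:0,r3:0,r4:0

STATUS = VALUE 0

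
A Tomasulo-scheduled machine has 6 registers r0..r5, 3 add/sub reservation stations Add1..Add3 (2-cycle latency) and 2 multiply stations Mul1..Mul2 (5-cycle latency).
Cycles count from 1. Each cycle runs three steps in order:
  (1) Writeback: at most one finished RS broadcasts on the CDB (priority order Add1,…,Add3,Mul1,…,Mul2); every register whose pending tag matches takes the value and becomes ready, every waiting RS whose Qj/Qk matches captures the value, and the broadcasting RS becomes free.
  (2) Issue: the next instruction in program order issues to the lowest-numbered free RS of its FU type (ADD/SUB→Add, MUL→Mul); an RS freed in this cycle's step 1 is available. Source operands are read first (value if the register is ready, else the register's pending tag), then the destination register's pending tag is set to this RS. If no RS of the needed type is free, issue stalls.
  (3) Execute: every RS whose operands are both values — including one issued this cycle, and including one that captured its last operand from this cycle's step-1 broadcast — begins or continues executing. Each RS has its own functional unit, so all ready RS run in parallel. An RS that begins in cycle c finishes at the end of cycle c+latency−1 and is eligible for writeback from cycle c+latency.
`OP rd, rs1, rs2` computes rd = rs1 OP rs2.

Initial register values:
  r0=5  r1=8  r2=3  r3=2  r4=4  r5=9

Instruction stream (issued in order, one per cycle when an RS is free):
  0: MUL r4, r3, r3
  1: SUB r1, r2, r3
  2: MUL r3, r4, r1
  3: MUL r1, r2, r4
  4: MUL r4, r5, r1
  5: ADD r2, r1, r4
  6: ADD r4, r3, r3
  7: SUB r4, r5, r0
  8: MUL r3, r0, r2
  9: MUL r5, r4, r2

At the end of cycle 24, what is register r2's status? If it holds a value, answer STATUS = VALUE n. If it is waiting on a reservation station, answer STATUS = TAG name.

STATUS = VALUE 120

c1: issue MUL r4<-Mul1 | r0:5,r1:8,r2:3,r3:2,r4:Mul1,r5:9
c2: issue SUB r1<-Add1 | r0:5,r1:Add1,r2:3,r3:2,r4:Mul1,r5:9
c3: issue MUL r3<-Mul2 | r0:5,r1:Add1,r2:3,r3:Mul2,r4:Mul1,r5:9
c4: CDB Add1=1; stall | r0:5,r1:1,r2:3,r3:Mul2,r4:Mul1,r5:9
c5: stall | r0:5,r1:1,r2:3,r3:Mul2,r4:Mul1,r5:9
c6: CDB Mul1=4; issue MUL r1<-Mul1 | r0:5,r1:Mul1,r2:3,r3:Mul2,r4:4,r5:9
c7: stall | r0:5,r1:Mul1,r2:3,r3:Mul2,r4:4,r5:9
c8: stall | r0:5,r1:Mul1,r2:3,r3:Mul2,r4:4,r5:9
c9: stall | r0:5,r1:Mul1,r2:3,r3:Mul2,r4:4,r5:9
c10: stall | r0:5,r1:Mul1,r2:3,r3:Mul2,r4:4,r5:9
c11: CDB Mul1=12; issue MUL r4<-Mul1 | r0:5,r1:12,r2:3,r3:Mul2,r4:Mul1,r5:9
c12: CDB Mul2=4; issue ADD r2<-Add1 | r0:5,r1:12,r2:Add1,r3:4,r4:Mul1,r5:9
c13: issue ADD r4<-Add2 | r0:5,r1:12,r2:Add1,r3:4,r4:Add2,r5:9
c14: issue SUB r4<-Add3 | r0:5,r1:12,r2:Add1,r3:4,r4:Add3,r5:9
c15: CDB Add2=8; issue MUL r3<-Mul2 | r0:5,r1:12,r2:Add1,r3:Mul2,r4:Add3,r5:9
c16: CDB Add3=4; stall | r0:5,r1:12,r2:Add1,r3:Mul2,r4:4,r5:9
c17: CDB Mul1=108; issue MUL r5<-Mul1 | r0:5,r1:12,r2:Add1,r3:Mul2,r4:4,r5:Mul1
c18: - | r0:5,r1:12,r2:Add1,r3:Mul2,r4:4,r5:Mul1
c19: CDB Add1=120 | r0:5,r1:12,r2:120,r3:Mul2,r4:4,r5:Mul1
c20: - | r0:5,r1:12,r2:120,r3:Mul2,r4:4,r5:Mul1
c21: - | r0:5,r1:12,r2:120,r3:Mul2,r4:4,r5:Mul1
c22: - | r0:5,r1:12,r2:120,r3:Mul2,r4:4,r5:Mul1
c23: - | r0:5,r1:12,r2:120,r3:Mul2,r4:4,r5:Mul1
c24: CDB Mul1=480 | r0:5,r1:12,r2:120,r3:Mul2,r4:4,r5:480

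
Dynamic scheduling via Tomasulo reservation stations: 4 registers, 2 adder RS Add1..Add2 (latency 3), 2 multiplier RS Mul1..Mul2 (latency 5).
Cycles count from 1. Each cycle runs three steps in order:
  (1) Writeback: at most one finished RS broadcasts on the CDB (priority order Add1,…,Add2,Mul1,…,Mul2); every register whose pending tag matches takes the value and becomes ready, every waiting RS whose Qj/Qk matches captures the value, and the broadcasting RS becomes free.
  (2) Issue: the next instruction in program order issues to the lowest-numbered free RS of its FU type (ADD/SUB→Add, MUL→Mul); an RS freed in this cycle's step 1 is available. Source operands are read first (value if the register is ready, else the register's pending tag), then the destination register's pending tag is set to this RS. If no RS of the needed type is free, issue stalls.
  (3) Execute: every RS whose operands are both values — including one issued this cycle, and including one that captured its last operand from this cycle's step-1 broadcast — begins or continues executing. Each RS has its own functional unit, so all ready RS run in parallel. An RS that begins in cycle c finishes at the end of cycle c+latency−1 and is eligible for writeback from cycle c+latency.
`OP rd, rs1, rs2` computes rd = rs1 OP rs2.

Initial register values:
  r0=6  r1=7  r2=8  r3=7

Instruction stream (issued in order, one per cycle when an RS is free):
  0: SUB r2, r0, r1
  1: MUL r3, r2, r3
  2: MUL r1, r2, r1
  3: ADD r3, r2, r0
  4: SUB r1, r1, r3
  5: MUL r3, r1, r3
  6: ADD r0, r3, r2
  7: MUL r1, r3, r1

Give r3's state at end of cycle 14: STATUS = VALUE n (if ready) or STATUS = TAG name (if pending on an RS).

c1: issue SUB r2<-Add1 | r0:6,r1:7,r2:Add1,r3:7
c2: issue MUL r3<-Mul1 | r0:6,r1:7,r2:Add1,r3:Mul1
c3: issue MUL r1<-Mul2 | r0:6,r1:Mul2,r2:Add1,r3:Mul1
c4: CDB Add1=-1; issue ADD r3<-Add1 | r0:6,r1:Mul2,r2:-1,r3:Add1
c5: issue SUB r1<-Add2 | r0:6,r1:Add2,r2:-1,r3:Add1
c6: stall | r0:6,r1:Add2,r2:-1,r3:Add1
c7: CDB Add1=5; stall | r0:6,r1:Add2,r2:-1,r3:5
c8: stall | r0:6,r1:Add2,r2:-1,r3:5
c9: CDB Mul1=-7; issue MUL r3<-Mul1 | r0:6,r1:Add2,r2:-1,r3:Mul1
c10: CDB Mul2=-7; issue ADD r0<-Add1 | r0:Add1,r1:Add2,r2:-1,r3:Mul1
c11: issue MUL r1<-Mul2 | r0:Add1,r1:Mul2,r2:-1,r3:Mul1
c12: - | r0:Add1,r1:Mul2,r2:-1,r3:Mul1
c13: CDB Add2=-12 | r0:Add1,r1:Mul2,r2:-1,r3:Mul1
c14: - | r0:Add1,r1:Mul2,r2:-1,r3:Mul1

STATUS = TAG Mul1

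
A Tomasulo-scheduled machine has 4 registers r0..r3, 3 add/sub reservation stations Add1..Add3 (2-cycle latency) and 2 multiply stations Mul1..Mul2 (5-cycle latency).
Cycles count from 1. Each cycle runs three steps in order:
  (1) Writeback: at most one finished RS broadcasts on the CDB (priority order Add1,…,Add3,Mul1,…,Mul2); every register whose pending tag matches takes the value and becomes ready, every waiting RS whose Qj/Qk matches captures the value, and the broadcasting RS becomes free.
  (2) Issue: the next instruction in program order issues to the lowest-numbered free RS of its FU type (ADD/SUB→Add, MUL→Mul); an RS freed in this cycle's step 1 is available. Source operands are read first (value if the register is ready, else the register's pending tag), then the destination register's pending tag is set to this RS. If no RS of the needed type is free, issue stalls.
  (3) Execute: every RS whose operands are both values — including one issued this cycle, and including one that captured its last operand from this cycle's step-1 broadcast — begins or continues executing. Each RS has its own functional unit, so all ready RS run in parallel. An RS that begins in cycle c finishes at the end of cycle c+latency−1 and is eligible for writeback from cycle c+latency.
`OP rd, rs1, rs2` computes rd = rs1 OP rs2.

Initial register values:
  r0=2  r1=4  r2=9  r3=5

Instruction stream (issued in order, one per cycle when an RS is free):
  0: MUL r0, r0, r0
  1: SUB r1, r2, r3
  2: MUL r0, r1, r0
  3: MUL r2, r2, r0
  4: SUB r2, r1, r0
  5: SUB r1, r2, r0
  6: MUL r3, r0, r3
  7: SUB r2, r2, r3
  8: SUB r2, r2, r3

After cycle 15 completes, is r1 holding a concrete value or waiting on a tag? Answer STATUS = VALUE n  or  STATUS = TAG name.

c1: issue MUL r0<-Mul1 | r0:Mul1,r1:4,r2:9,r3:5
c2: issue SUB r1<-Add1 | r0:Mul1,r1:Add1,r2:9,r3:5
c3: issue MUL r0<-Mul2 | r0:Mul2,r1:Add1,r2:9,r3:5
c4: CDB Add1=4; stall | r0:Mul2,r1:4,r2:9,r3:5
c5: stall | r0:Mul2,r1:4,r2:9,r3:5
c6: CDB Mul1=4; issue MUL r2<-Mul1 | r0:Mul2,r1:4,r2:Mul1,r3:5
c7: issue SUB r2<-Add1 | r0:Mul2,r1:4,r2:Add1,r3:5
c8: issue SUB r1<-Add2 | r0:Mul2,r1:Add2,r2:Add1,r3:5
c9: stall | r0:Mul2,r1:Add2,r2:Add1,r3:5
c10: stall | r0:Mul2,r1:Add2,r2:Add1,r3:5
c11: CDB Mul2=16; issue MUL r3<-Mul2 | r0:16,r1:Add2,r2:Add1,r3:Mul2
c12: issue SUB r2<-Add3 | r0:16,r1:Add2,r2:Add3,r3:Mul2
c13: CDB Add1=-12; issue SUB r2<-Add1 | r0:16,r1:Add2,r2:Add1,r3:Mul2
c14: - | r0:16,r1:Add2,r2:Add1,r3:Mul2
c15: CDB Add2=-28 | r0:16,r1:-28,r2:Add1,r3:Mul2

STATUS = VALUE -28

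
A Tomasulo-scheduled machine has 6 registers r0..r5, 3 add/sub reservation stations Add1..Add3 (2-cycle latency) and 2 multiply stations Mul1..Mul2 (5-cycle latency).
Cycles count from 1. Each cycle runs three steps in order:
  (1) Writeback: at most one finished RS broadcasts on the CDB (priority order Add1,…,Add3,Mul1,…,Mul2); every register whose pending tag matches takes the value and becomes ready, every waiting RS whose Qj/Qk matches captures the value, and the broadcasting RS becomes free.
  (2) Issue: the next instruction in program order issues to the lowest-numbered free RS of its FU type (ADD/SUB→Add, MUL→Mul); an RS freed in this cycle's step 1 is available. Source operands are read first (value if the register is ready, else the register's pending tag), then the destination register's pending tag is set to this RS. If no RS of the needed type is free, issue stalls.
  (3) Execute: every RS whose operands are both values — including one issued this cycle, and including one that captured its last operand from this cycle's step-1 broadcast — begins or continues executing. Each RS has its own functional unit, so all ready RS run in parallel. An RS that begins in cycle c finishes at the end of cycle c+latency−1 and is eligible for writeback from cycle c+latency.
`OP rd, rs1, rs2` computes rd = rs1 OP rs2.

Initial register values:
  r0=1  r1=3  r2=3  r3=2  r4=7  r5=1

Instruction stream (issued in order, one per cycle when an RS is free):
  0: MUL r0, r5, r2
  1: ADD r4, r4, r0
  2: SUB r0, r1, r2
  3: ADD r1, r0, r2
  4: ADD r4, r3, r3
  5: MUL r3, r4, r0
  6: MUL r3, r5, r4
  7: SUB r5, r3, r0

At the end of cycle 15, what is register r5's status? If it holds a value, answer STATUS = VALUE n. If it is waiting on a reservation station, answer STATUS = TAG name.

STATUS = VALUE 4

  c1: issue MUL r0<-Mul1  regs: r0:Mul1,r1:3,r2:3,r3:2,r4:7,r5:1
  c2: issue ADD r4<-Add1  regs: r0:Mul1,r1:3,r2:3,r3:2,r4:Add1,r5:1
  c3: issue SUB r0<-Add2  regs: r0:Add2,r1:3,r2:3,r3:2,r4:Add1,r5:1
  c4: issue ADD r1<-Add3  regs: r0:Add2,r1:Add3,r2:3,r3:2,r4:Add1,r5:1
  c5: CDB Add2=0; issue ADD r4<-Add2  regs: r0:0,r1:Add3,r2:3,r3:2,r4:Add2,r5:1
  c6: CDB Mul1=3; issue MUL r3<-Mul1  regs: r0:0,r1:Add3,r2:3,r3:Mul1,r4:Add2,r5:1
  c7: CDB Add2=4; issue MUL r3<-Mul2  regs: r0:0,r1:Add3,r2:3,r3:Mul2,r4:4,r5:1
  c8: CDB Add1=10; issue SUB r5<-Add1  regs: r0:0,r1:Add3,r2:3,r3:Mul2,r4:4,r5:Add1
  c9: CDB Add3=3  regs: r0:0,r1:3,r2:3,r3:Mul2,r4:4,r5:Add1
  c10: -  regs: r0:0,r1:3,r2:3,r3:Mul2,r4:4,r5:Add1
  c11: -  regs: r0:0,r1:3,r2:3,r3:Mul2,r4:4,r5:Add1
  c12: CDB Mul1=0  regs: r0:0,r1:3,r2:3,r3:Mul2,r4:4,r5:Add1
  c13: CDB Mul2=4  regs: r0:0,r1:3,r2:3,r3:4,r4:4,r5:Add1
  c14: -  regs: r0:0,r1:3,r2:3,r3:4,r4:4,r5:Add1
  c15: CDB Add1=4  regs: r0:0,r1:3,r2:3,r3:4,r4:4,r5:4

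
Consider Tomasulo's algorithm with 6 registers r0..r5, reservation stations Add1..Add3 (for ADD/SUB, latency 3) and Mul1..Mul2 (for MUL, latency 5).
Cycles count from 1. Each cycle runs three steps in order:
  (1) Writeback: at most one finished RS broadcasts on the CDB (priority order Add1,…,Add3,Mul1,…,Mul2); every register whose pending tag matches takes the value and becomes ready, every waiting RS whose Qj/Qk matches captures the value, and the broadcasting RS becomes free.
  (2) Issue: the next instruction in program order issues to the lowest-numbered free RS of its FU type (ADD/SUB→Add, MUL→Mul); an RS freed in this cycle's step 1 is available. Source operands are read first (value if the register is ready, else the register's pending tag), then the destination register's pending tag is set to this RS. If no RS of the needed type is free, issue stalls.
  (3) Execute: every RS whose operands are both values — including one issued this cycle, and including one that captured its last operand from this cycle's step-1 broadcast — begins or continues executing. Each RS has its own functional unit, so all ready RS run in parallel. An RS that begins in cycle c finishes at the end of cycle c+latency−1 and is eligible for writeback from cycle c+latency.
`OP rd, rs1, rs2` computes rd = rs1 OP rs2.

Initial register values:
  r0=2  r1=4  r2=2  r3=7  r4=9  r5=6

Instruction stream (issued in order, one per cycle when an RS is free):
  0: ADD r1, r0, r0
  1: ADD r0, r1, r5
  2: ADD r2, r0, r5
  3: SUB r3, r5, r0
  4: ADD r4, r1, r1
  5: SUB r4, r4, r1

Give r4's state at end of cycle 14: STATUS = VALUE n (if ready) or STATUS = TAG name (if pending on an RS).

STATUS = VALUE 4

  c1: issue ADD r1<-Add1  regs: r0:2,r1:Add1,r2:2,r3:7,r4:9,r5:6
  c2: issue ADD r0<-Add2  regs: r0:Add2,r1:Add1,r2:2,r3:7,r4:9,r5:6
  c3: issue ADD r2<-Add3  regs: r0:Add2,r1:Add1,r2:Add3,r3:7,r4:9,r5:6
  c4: CDB Add1=4; issue SUB r3<-Add1  regs: r0:Add2,r1:4,r2:Add3,r3:Add1,r4:9,r5:6
  c5: stall  regs: r0:Add2,r1:4,r2:Add3,r3:Add1,r4:9,r5:6
  c6: stall  regs: r0:Add2,r1:4,r2:Add3,r3:Add1,r4:9,r5:6
  c7: CDB Add2=10; issue ADD r4<-Add2  regs: r0:10,r1:4,r2:Add3,r3:Add1,r4:Add2,r5:6
  c8: stall  regs: r0:10,r1:4,r2:Add3,r3:Add1,r4:Add2,r5:6
  c9: stall  regs: r0:10,r1:4,r2:Add3,r3:Add1,r4:Add2,r5:6
  c10: CDB Add1=-4; issue SUB r4<-Add1  regs: r0:10,r1:4,r2:Add3,r3:-4,r4:Add1,r5:6
  c11: CDB Add2=8  regs: r0:10,r1:4,r2:Add3,r3:-4,r4:Add1,r5:6
  c12: CDB Add3=16  regs: r0:10,r1:4,r2:16,r3:-4,r4:Add1,r5:6
  c13: -  regs: r0:10,r1:4,r2:16,r3:-4,r4:Add1,r5:6
  c14: CDB Add1=4  regs: r0:10,r1:4,r2:16,r3:-4,r4:4,r5:6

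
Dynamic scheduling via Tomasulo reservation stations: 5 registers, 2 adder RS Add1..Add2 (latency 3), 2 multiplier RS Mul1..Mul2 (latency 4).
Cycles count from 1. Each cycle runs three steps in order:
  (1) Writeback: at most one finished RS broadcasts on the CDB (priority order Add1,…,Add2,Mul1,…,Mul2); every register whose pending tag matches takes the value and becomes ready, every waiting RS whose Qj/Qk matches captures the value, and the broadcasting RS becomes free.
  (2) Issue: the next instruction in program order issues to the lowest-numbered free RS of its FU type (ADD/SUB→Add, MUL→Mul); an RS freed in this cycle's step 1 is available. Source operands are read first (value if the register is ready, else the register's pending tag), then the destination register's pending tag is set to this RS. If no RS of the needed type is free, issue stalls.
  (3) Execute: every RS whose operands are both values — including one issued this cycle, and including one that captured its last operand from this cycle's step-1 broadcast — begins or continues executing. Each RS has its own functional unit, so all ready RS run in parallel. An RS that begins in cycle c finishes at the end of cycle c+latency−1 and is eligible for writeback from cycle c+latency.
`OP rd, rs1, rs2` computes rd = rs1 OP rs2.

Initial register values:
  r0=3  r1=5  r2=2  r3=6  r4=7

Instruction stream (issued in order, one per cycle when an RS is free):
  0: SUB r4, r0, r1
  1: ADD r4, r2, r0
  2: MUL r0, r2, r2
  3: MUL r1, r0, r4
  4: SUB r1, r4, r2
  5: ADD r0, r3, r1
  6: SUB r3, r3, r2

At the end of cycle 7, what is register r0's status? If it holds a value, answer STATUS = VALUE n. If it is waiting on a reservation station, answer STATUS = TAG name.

c1: issue SUB r4<-Add1 | r0:3,r1:5,r2:2,r3:6,r4:Add1
c2: issue ADD r4<-Add2 | r0:3,r1:5,r2:2,r3:6,r4:Add2
c3: issue MUL r0<-Mul1 | r0:Mul1,r1:5,r2:2,r3:6,r4:Add2
c4: CDB Add1=-2; issue MUL r1<-Mul2 | r0:Mul1,r1:Mul2,r2:2,r3:6,r4:Add2
c5: CDB Add2=5; issue SUB r1<-Add1 | r0:Mul1,r1:Add1,r2:2,r3:6,r4:5
c6: issue ADD r0<-Add2 | r0:Add2,r1:Add1,r2:2,r3:6,r4:5
c7: CDB Mul1=4; stall | r0:Add2,r1:Add1,r2:2,r3:6,r4:5

STATUS = TAG Add2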